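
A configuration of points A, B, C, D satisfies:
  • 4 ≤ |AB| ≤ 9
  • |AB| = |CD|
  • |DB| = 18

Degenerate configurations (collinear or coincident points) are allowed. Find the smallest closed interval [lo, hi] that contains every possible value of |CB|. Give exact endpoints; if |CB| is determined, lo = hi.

|AB| ∈ [4, 9]
|BD| ∈ {18}
|CD| ∈ [4, 9]
|AD| ∈ [9, 27]
|BC| ∈ [9, 27]
|AC| ∈ [0, 36]

|CB| ∈ [9, 27]  (≈ [9.0000, 27.0000])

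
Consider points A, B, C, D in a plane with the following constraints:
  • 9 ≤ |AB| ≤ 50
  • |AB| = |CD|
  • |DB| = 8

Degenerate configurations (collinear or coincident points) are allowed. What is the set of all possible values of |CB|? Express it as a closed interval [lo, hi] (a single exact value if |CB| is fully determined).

|CB| ∈ [1, 58]  (≈ [1.0000, 58.0000])

|AB| ∈ [9, 50]
|BD| ∈ {8}
|CD| ∈ [9, 50]
|AD| ∈ [1, 58]
|BC| ∈ [1, 58]
|AC| ∈ [0, 108]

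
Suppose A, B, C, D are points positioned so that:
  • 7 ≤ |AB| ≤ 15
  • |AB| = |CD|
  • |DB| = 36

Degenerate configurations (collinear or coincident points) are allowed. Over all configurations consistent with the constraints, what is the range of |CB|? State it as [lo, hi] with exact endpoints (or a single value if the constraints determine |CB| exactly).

|AB| ∈ [7, 15]
|BD| ∈ {36}
|CD| ∈ [7, 15]
|AD| ∈ [21, 51]
|BC| ∈ [21, 51]
|AC| ∈ [6, 66]

|CB| ∈ [21, 51]  (≈ [21.0000, 51.0000])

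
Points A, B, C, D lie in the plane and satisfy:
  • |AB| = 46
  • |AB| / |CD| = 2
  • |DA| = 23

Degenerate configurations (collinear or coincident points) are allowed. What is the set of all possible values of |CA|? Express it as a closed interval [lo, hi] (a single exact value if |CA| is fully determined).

|AB| ∈ {46}
|AD| ∈ {23}
|CD| ∈ {23}
|BD| ∈ [23, 69]
|AC| ∈ [0, 46]
|BC| ∈ [0, 92]

|CA| ∈ [0, 46]  (≈ [0.0000, 46.0000])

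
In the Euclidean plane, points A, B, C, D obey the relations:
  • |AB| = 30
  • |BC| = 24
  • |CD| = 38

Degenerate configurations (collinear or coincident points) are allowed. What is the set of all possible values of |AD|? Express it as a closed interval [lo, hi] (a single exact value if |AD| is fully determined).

|AD| ∈ [0, 92]  (≈ [0.0000, 92.0000])

|AB| ∈ {30}
|BC| ∈ {24}
|CD| ∈ {38}
|AC| ∈ [6, 54]
|BD| ∈ [14, 62]
|AD| ∈ [0, 92]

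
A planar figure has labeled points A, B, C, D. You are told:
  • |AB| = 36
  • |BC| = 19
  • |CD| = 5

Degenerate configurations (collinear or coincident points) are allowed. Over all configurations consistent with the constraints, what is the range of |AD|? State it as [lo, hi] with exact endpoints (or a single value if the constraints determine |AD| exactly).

|AD| ∈ [12, 60]  (≈ [12.0000, 60.0000])

|AB| ∈ {36}
|BC| ∈ {19}
|CD| ∈ {5}
|AC| ∈ [17, 55]
|BD| ∈ [14, 24]
|AD| ∈ [12, 60]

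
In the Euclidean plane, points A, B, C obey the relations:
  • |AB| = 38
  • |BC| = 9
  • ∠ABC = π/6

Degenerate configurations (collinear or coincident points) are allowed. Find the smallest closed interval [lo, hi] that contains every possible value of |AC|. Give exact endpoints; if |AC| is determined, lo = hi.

|AB| ∈ {38}
|BC| ∈ {9}
|AC| ∈ {√(1525 - 342·√(3))}

|AC| = √(1525 - 342·√(3))  (≈ 30.5391)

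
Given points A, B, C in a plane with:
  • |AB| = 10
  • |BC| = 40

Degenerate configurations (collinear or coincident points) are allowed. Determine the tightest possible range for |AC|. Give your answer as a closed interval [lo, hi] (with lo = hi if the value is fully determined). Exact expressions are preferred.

|AB| ∈ {10}
|BC| ∈ {40}
|AC| ∈ [30, 50]

|AC| ∈ [30, 50]  (≈ [30.0000, 50.0000])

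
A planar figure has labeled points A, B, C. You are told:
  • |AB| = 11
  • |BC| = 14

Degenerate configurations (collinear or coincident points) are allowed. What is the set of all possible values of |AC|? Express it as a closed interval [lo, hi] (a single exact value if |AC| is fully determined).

|AC| ∈ [3, 25]  (≈ [3.0000, 25.0000])

|AB| ∈ {11}
|BC| ∈ {14}
|AC| ∈ [3, 25]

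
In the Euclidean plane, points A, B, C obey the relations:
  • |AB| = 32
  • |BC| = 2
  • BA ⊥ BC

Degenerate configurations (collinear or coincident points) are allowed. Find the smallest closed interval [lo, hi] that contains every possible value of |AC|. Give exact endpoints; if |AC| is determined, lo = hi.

|AB| ∈ {32}
|BC| ∈ {2}
|AC| ∈ {2·√(257)}

|AC| = 2·√(257)  (≈ 32.0624)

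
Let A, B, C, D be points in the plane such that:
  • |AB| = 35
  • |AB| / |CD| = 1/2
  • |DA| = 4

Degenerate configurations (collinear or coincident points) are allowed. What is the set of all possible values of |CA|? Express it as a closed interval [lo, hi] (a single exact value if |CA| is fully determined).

|CA| ∈ [66, 74]  (≈ [66.0000, 74.0000])

|AB| ∈ {35}
|AD| ∈ {4}
|CD| ∈ {70}
|BD| ∈ [31, 39]
|AC| ∈ [66, 74]
|BC| ∈ [31, 109]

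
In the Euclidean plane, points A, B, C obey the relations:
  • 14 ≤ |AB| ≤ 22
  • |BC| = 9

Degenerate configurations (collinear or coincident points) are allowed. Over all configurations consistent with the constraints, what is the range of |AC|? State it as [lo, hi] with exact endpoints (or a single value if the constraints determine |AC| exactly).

|AC| ∈ [5, 31]  (≈ [5.0000, 31.0000])

|AB| ∈ [14, 22]
|BC| ∈ {9}
|AC| ∈ [5, 31]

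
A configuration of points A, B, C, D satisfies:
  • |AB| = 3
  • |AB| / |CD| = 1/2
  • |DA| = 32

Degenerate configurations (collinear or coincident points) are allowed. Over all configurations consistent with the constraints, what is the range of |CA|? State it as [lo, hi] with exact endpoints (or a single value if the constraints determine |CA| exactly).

|CA| ∈ [26, 38]  (≈ [26.0000, 38.0000])

|AB| ∈ {3}
|AD| ∈ {32}
|CD| ∈ {6}
|BD| ∈ [29, 35]
|AC| ∈ [26, 38]
|BC| ∈ [23, 41]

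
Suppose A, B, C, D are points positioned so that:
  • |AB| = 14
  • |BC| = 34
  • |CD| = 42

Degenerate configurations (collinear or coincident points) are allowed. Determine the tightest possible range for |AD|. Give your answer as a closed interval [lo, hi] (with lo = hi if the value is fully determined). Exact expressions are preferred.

|AB| ∈ {14}
|BC| ∈ {34}
|CD| ∈ {42}
|AC| ∈ [20, 48]
|BD| ∈ [8, 76]
|AD| ∈ [0, 90]

|AD| ∈ [0, 90]  (≈ [0.0000, 90.0000])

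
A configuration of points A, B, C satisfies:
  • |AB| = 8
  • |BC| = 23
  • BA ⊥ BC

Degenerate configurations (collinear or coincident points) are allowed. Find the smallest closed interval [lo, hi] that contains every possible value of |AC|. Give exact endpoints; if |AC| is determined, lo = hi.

|AC| = √(593)  (≈ 24.3516)

|AB| ∈ {8}
|BC| ∈ {23}
|AC| ∈ {√(593)}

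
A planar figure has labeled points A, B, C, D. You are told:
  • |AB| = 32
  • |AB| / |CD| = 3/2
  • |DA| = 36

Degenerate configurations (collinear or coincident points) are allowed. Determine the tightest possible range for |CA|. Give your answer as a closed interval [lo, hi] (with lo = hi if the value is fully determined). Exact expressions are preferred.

|CA| ∈ [44/3, 172/3]  (≈ [14.6667, 57.3333])

|AB| ∈ {32}
|AD| ∈ {36}
|CD| ∈ {64/3}
|BD| ∈ [4, 68]
|AC| ∈ [44/3, 172/3]
|BC| ∈ [0, 268/3]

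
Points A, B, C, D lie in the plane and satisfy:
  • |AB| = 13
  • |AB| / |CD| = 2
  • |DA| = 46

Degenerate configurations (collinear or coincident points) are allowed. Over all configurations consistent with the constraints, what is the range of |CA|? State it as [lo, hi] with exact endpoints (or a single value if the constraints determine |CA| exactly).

|CA| ∈ [79/2, 105/2]  (≈ [39.5000, 52.5000])

|AB| ∈ {13}
|AD| ∈ {46}
|CD| ∈ {13/2}
|BD| ∈ [33, 59]
|AC| ∈ [79/2, 105/2]
|BC| ∈ [53/2, 131/2]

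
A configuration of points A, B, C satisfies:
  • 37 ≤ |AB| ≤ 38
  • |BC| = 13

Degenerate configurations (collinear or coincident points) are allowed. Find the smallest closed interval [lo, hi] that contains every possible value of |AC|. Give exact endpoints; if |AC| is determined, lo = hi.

|AC| ∈ [24, 51]  (≈ [24.0000, 51.0000])

|AB| ∈ [37, 38]
|BC| ∈ {13}
|AC| ∈ [24, 51]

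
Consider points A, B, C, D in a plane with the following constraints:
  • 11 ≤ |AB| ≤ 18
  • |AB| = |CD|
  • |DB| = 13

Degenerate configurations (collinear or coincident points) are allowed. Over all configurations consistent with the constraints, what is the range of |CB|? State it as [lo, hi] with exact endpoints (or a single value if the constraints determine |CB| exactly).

|AB| ∈ [11, 18]
|BD| ∈ {13}
|CD| ∈ [11, 18]
|AD| ∈ [0, 31]
|BC| ∈ [0, 31]
|AC| ∈ [0, 49]

|CB| ∈ [0, 31]  (≈ [0.0000, 31.0000])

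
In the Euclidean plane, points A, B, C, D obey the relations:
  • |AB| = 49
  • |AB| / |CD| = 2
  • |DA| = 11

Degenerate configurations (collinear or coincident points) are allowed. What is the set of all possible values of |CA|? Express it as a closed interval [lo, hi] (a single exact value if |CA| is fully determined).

|CA| ∈ [27/2, 71/2]  (≈ [13.5000, 35.5000])

|AB| ∈ {49}
|AD| ∈ {11}
|CD| ∈ {49/2}
|BD| ∈ [38, 60]
|AC| ∈ [27/2, 71/2]
|BC| ∈ [27/2, 169/2]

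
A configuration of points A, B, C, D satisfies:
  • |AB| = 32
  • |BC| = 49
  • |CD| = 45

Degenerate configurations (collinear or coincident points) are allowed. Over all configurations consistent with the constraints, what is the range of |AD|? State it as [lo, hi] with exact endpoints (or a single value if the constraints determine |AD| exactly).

|AB| ∈ {32}
|BC| ∈ {49}
|CD| ∈ {45}
|AC| ∈ [17, 81]
|BD| ∈ [4, 94]
|AD| ∈ [0, 126]

|AD| ∈ [0, 126]  (≈ [0.0000, 126.0000])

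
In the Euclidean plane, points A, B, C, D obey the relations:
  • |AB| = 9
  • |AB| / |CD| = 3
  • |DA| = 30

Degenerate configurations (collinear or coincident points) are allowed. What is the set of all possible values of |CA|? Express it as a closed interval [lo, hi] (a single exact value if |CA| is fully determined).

|AB| ∈ {9}
|AD| ∈ {30}
|CD| ∈ {3}
|BD| ∈ [21, 39]
|AC| ∈ [27, 33]
|BC| ∈ [18, 42]

|CA| ∈ [27, 33]  (≈ [27.0000, 33.0000])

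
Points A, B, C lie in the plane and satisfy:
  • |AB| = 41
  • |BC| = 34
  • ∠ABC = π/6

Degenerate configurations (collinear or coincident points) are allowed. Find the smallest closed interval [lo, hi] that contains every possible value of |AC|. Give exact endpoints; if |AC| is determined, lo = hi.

|AC| = √(2837 - 1394·√(3))  (≈ 20.5553)

|AB| ∈ {41}
|BC| ∈ {34}
|AC| ∈ {√(2837 - 1394·√(3))}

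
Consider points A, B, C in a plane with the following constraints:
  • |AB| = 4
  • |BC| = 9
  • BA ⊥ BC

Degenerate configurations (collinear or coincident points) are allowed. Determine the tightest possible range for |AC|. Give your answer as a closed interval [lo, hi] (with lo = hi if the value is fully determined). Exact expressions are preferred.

|AB| ∈ {4}
|BC| ∈ {9}
|AC| ∈ {√(97)}

|AC| = √(97)  (≈ 9.8489)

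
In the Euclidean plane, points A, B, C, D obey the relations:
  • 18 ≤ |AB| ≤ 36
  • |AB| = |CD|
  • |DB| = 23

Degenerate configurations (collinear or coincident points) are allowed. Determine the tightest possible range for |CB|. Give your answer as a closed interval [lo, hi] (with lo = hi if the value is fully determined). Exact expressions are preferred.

|AB| ∈ [18, 36]
|BD| ∈ {23}
|CD| ∈ [18, 36]
|AD| ∈ [0, 59]
|BC| ∈ [0, 59]
|AC| ∈ [0, 95]

|CB| ∈ [0, 59]  (≈ [0.0000, 59.0000])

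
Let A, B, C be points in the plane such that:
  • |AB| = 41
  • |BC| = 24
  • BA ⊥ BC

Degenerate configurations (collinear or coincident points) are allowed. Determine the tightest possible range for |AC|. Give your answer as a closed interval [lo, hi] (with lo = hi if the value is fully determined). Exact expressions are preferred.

|AB| ∈ {41}
|BC| ∈ {24}
|AC| ∈ {√(2257)}

|AC| = √(2257)  (≈ 47.5079)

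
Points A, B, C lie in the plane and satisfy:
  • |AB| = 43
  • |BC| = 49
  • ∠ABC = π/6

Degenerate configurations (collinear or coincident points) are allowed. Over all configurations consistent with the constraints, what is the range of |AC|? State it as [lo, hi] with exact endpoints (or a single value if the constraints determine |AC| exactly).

|AC| = √(4250 - 2107·√(3))  (≈ 24.5065)

|AB| ∈ {43}
|BC| ∈ {49}
|AC| ∈ {√(4250 - 2107·√(3))}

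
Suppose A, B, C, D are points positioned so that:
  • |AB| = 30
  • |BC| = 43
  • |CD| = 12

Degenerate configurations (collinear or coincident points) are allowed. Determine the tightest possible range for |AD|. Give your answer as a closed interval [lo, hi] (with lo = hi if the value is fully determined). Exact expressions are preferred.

|AD| ∈ [1, 85]  (≈ [1.0000, 85.0000])

|AB| ∈ {30}
|BC| ∈ {43}
|CD| ∈ {12}
|AC| ∈ [13, 73]
|BD| ∈ [31, 55]
|AD| ∈ [1, 85]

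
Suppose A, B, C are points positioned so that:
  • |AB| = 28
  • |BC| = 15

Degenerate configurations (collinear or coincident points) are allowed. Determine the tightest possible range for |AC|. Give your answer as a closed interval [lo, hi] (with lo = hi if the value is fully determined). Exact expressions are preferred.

|AC| ∈ [13, 43]  (≈ [13.0000, 43.0000])

|AB| ∈ {28}
|BC| ∈ {15}
|AC| ∈ [13, 43]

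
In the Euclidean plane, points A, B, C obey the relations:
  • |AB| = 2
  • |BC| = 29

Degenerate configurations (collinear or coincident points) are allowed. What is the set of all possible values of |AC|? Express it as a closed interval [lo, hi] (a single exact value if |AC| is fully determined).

|AC| ∈ [27, 31]  (≈ [27.0000, 31.0000])

|AB| ∈ {2}
|BC| ∈ {29}
|AC| ∈ [27, 31]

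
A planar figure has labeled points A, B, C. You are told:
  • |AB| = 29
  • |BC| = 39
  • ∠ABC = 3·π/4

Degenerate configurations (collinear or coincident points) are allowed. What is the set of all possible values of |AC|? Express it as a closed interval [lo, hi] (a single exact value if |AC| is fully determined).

|AB| ∈ {29}
|BC| ∈ {39}
|AC| ∈ {√(1131·√(2) + 2362)}

|AC| = √(1131·√(2) + 2362)  (≈ 62.9403)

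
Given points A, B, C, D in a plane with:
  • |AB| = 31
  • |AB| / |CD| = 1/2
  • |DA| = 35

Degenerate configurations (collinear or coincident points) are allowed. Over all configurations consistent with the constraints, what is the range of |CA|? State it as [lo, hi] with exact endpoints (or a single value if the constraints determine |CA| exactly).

|AB| ∈ {31}
|AD| ∈ {35}
|CD| ∈ {62}
|BD| ∈ [4, 66]
|AC| ∈ [27, 97]
|BC| ∈ [0, 128]

|CA| ∈ [27, 97]  (≈ [27.0000, 97.0000])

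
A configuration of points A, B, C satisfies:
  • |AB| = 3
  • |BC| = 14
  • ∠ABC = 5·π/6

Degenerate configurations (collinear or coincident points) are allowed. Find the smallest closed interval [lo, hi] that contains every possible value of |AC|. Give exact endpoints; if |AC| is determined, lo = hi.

|AB| ∈ {3}
|BC| ∈ {14}
|AC| ∈ {√(42·√(3) + 205)}

|AC| = √(42·√(3) + 205)  (≈ 16.6657)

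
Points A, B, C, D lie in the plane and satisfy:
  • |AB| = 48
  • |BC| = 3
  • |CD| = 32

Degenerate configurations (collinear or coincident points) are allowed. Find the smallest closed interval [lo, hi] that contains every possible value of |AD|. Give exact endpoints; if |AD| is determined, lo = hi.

|AB| ∈ {48}
|BC| ∈ {3}
|CD| ∈ {32}
|AC| ∈ [45, 51]
|BD| ∈ [29, 35]
|AD| ∈ [13, 83]

|AD| ∈ [13, 83]  (≈ [13.0000, 83.0000])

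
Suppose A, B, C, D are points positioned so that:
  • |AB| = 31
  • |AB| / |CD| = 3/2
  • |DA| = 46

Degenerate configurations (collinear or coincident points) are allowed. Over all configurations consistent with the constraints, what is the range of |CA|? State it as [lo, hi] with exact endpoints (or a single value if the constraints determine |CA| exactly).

|AB| ∈ {31}
|AD| ∈ {46}
|CD| ∈ {62/3}
|BD| ∈ [15, 77]
|AC| ∈ [76/3, 200/3]
|BC| ∈ [0, 293/3]

|CA| ∈ [76/3, 200/3]  (≈ [25.3333, 66.6667])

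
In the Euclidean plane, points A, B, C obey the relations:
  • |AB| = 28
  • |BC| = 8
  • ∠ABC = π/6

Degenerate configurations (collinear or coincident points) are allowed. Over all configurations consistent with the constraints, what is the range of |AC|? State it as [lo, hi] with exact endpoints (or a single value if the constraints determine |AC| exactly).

|AB| ∈ {28}
|BC| ∈ {8}
|AC| ∈ {4·√(53 - 14·√(3))}

|AC| = 4·√(53 - 14·√(3))  (≈ 21.4481)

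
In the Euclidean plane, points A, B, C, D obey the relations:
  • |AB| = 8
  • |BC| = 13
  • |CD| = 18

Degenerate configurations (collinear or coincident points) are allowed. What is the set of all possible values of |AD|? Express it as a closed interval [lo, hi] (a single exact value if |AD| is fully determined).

|AD| ∈ [0, 39]  (≈ [0.0000, 39.0000])

|AB| ∈ {8}
|BC| ∈ {13}
|CD| ∈ {18}
|AC| ∈ [5, 21]
|BD| ∈ [5, 31]
|AD| ∈ [0, 39]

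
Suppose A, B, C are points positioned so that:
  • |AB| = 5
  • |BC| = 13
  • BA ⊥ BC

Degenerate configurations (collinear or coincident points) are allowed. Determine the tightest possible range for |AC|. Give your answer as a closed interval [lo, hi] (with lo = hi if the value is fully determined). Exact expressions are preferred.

|AB| ∈ {5}
|BC| ∈ {13}
|AC| ∈ {√(194)}

|AC| = √(194)  (≈ 13.9284)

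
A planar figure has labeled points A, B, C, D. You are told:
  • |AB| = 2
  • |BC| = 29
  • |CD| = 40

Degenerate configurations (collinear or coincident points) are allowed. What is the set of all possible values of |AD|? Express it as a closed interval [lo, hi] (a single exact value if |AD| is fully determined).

|AB| ∈ {2}
|BC| ∈ {29}
|CD| ∈ {40}
|AC| ∈ [27, 31]
|BD| ∈ [11, 69]
|AD| ∈ [9, 71]

|AD| ∈ [9, 71]  (≈ [9.0000, 71.0000])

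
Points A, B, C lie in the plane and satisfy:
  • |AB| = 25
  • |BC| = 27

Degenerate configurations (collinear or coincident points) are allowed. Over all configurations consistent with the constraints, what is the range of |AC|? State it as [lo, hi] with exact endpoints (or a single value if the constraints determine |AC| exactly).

|AB| ∈ {25}
|BC| ∈ {27}
|AC| ∈ [2, 52]

|AC| ∈ [2, 52]  (≈ [2.0000, 52.0000])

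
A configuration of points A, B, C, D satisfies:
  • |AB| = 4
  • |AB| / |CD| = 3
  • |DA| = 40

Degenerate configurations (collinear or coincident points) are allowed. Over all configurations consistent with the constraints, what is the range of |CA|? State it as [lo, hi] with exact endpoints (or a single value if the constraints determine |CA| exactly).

|CA| ∈ [116/3, 124/3]  (≈ [38.6667, 41.3333])

|AB| ∈ {4}
|AD| ∈ {40}
|CD| ∈ {4/3}
|BD| ∈ [36, 44]
|AC| ∈ [116/3, 124/3]
|BC| ∈ [104/3, 136/3]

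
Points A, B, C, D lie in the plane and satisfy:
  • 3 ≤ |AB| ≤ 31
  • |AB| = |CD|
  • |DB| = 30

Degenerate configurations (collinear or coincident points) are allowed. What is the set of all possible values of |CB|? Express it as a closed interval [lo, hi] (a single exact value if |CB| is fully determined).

|CB| ∈ [0, 61]  (≈ [0.0000, 61.0000])

|AB| ∈ [3, 31]
|BD| ∈ {30}
|CD| ∈ [3, 31]
|AD| ∈ [0, 61]
|BC| ∈ [0, 61]
|AC| ∈ [0, 92]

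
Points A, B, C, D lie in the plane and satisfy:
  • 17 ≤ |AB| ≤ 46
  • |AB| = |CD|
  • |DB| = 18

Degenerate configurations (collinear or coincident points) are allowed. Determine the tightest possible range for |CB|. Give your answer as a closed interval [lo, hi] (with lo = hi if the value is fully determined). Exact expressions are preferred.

|CB| ∈ [0, 64]  (≈ [0.0000, 64.0000])

|AB| ∈ [17, 46]
|BD| ∈ {18}
|CD| ∈ [17, 46]
|AD| ∈ [0, 64]
|BC| ∈ [0, 64]
|AC| ∈ [0, 110]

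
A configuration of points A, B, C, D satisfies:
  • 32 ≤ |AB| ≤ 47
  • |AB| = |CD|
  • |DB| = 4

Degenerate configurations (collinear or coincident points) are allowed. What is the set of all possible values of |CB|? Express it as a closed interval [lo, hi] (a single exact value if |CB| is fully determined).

|AB| ∈ [32, 47]
|BD| ∈ {4}
|CD| ∈ [32, 47]
|AD| ∈ [28, 51]
|BC| ∈ [28, 51]
|AC| ∈ [0, 98]

|CB| ∈ [28, 51]  (≈ [28.0000, 51.0000])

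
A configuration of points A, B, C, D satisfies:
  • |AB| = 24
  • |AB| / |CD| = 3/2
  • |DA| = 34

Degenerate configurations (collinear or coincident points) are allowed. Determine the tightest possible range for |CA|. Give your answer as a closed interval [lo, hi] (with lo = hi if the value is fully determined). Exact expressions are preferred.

|AB| ∈ {24}
|AD| ∈ {34}
|CD| ∈ {16}
|BD| ∈ [10, 58]
|AC| ∈ [18, 50]
|BC| ∈ [0, 74]

|CA| ∈ [18, 50]  (≈ [18.0000, 50.0000])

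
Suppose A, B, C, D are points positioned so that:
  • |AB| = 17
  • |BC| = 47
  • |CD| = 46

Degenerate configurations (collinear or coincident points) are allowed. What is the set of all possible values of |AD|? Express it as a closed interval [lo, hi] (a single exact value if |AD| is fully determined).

|AB| ∈ {17}
|BC| ∈ {47}
|CD| ∈ {46}
|AC| ∈ [30, 64]
|BD| ∈ [1, 93]
|AD| ∈ [0, 110]

|AD| ∈ [0, 110]  (≈ [0.0000, 110.0000])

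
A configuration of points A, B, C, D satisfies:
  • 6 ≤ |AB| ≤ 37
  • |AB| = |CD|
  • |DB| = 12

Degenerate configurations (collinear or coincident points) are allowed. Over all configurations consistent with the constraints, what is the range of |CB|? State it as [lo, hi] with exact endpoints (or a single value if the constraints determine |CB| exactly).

|AB| ∈ [6, 37]
|BD| ∈ {12}
|CD| ∈ [6, 37]
|AD| ∈ [0, 49]
|BC| ∈ [0, 49]
|AC| ∈ [0, 86]

|CB| ∈ [0, 49]  (≈ [0.0000, 49.0000])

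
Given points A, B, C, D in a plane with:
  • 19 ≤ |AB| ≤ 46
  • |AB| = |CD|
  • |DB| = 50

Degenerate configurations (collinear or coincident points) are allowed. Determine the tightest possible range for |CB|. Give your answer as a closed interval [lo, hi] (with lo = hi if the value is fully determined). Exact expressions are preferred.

|AB| ∈ [19, 46]
|BD| ∈ {50}
|CD| ∈ [19, 46]
|AD| ∈ [4, 96]
|BC| ∈ [4, 96]
|AC| ∈ [0, 142]

|CB| ∈ [4, 96]  (≈ [4.0000, 96.0000])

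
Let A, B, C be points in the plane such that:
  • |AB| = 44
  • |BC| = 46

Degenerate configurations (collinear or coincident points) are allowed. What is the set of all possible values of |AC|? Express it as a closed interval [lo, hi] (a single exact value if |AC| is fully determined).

|AB| ∈ {44}
|BC| ∈ {46}
|AC| ∈ [2, 90]

|AC| ∈ [2, 90]  (≈ [2.0000, 90.0000])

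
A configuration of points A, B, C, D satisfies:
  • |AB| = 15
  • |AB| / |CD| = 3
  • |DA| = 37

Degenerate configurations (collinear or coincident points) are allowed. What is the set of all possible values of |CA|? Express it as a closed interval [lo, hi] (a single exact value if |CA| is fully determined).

|AB| ∈ {15}
|AD| ∈ {37}
|CD| ∈ {5}
|BD| ∈ [22, 52]
|AC| ∈ [32, 42]
|BC| ∈ [17, 57]

|CA| ∈ [32, 42]  (≈ [32.0000, 42.0000])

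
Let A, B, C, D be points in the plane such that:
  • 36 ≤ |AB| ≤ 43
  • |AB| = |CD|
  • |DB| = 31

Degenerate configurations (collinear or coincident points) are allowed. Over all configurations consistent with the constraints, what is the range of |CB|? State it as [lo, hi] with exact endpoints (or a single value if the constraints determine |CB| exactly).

|CB| ∈ [5, 74]  (≈ [5.0000, 74.0000])

|AB| ∈ [36, 43]
|BD| ∈ {31}
|CD| ∈ [36, 43]
|AD| ∈ [5, 74]
|BC| ∈ [5, 74]
|AC| ∈ [0, 117]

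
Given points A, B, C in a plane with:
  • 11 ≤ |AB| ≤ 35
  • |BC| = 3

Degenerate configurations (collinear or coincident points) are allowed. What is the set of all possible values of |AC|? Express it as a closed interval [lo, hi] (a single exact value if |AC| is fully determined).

|AC| ∈ [8, 38]  (≈ [8.0000, 38.0000])

|AB| ∈ [11, 35]
|BC| ∈ {3}
|AC| ∈ [8, 38]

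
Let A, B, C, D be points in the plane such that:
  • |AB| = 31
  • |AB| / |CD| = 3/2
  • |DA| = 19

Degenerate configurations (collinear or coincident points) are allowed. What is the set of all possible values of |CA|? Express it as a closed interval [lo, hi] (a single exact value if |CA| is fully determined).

|CA| ∈ [5/3, 119/3]  (≈ [1.6667, 39.6667])

|AB| ∈ {31}
|AD| ∈ {19}
|CD| ∈ {62/3}
|BD| ∈ [12, 50]
|AC| ∈ [5/3, 119/3]
|BC| ∈ [0, 212/3]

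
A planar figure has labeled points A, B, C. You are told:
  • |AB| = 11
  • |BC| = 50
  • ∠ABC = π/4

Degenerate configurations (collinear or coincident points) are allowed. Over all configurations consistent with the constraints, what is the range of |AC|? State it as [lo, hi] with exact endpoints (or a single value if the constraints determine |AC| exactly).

|AB| ∈ {11}
|BC| ∈ {50}
|AC| ∈ {√(2621 - 550·√(2))}

|AC| = √(2621 - 550·√(2))  (≈ 42.9323)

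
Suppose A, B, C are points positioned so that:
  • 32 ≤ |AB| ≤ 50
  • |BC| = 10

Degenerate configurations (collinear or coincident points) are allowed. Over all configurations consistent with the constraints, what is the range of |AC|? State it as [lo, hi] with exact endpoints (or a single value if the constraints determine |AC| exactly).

|AB| ∈ [32, 50]
|BC| ∈ {10}
|AC| ∈ [22, 60]

|AC| ∈ [22, 60]  (≈ [22.0000, 60.0000])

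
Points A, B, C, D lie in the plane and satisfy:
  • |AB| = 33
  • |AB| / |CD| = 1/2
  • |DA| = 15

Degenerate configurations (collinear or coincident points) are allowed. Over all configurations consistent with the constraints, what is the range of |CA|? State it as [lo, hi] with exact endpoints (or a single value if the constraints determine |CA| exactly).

|CA| ∈ [51, 81]  (≈ [51.0000, 81.0000])

|AB| ∈ {33}
|AD| ∈ {15}
|CD| ∈ {66}
|BD| ∈ [18, 48]
|AC| ∈ [51, 81]
|BC| ∈ [18, 114]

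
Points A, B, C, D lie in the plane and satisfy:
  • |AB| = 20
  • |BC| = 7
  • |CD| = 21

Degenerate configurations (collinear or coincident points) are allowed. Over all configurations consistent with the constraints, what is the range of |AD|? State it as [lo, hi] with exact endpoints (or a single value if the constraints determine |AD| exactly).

|AB| ∈ {20}
|BC| ∈ {7}
|CD| ∈ {21}
|AC| ∈ [13, 27]
|BD| ∈ [14, 28]
|AD| ∈ [0, 48]

|AD| ∈ [0, 48]  (≈ [0.0000, 48.0000])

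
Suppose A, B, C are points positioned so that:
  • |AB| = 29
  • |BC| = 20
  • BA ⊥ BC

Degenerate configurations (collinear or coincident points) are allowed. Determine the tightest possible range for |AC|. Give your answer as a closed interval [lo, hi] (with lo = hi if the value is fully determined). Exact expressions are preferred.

|AC| = √(1241)  (≈ 35.2278)

|AB| ∈ {29}
|BC| ∈ {20}
|AC| ∈ {√(1241)}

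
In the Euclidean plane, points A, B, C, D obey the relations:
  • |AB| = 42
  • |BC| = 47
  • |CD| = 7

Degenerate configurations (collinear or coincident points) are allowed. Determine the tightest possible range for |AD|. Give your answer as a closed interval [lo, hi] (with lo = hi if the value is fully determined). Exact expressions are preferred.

|AB| ∈ {42}
|BC| ∈ {47}
|CD| ∈ {7}
|AC| ∈ [5, 89]
|BD| ∈ [40, 54]
|AD| ∈ [0, 96]

|AD| ∈ [0, 96]  (≈ [0.0000, 96.0000])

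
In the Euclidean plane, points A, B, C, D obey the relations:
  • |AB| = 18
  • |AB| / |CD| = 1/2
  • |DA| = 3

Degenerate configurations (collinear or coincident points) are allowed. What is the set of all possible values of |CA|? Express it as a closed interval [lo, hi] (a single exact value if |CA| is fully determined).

|AB| ∈ {18}
|AD| ∈ {3}
|CD| ∈ {36}
|BD| ∈ [15, 21]
|AC| ∈ [33, 39]
|BC| ∈ [15, 57]

|CA| ∈ [33, 39]  (≈ [33.0000, 39.0000])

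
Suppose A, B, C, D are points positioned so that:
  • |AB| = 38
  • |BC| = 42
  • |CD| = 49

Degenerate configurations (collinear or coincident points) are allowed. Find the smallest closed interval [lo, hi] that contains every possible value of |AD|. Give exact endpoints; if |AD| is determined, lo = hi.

|AD| ∈ [0, 129]  (≈ [0.0000, 129.0000])

|AB| ∈ {38}
|BC| ∈ {42}
|CD| ∈ {49}
|AC| ∈ [4, 80]
|BD| ∈ [7, 91]
|AD| ∈ [0, 129]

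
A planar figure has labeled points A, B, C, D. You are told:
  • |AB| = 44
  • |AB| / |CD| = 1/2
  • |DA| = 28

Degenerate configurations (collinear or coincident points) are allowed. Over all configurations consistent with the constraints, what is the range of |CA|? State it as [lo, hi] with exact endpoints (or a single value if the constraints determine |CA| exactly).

|CA| ∈ [60, 116]  (≈ [60.0000, 116.0000])

|AB| ∈ {44}
|AD| ∈ {28}
|CD| ∈ {88}
|BD| ∈ [16, 72]
|AC| ∈ [60, 116]
|BC| ∈ [16, 160]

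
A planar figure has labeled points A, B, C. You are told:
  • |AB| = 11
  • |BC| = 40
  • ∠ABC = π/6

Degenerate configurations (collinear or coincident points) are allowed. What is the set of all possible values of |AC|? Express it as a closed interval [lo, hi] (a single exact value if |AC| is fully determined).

|AB| ∈ {11}
|BC| ∈ {40}
|AC| ∈ {√(1721 - 440·√(3))}

|AC| = √(1721 - 440·√(3))  (≈ 30.9661)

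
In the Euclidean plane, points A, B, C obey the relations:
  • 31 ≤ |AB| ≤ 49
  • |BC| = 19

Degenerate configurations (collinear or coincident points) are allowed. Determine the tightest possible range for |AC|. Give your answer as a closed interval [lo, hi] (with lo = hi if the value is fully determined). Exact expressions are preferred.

|AC| ∈ [12, 68]  (≈ [12.0000, 68.0000])

|AB| ∈ [31, 49]
|BC| ∈ {19}
|AC| ∈ [12, 68]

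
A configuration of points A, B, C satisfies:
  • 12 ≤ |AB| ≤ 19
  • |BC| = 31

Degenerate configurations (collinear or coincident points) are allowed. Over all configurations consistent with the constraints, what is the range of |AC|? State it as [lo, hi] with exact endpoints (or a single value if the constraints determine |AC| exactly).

|AC| ∈ [12, 50]  (≈ [12.0000, 50.0000])

|AB| ∈ [12, 19]
|BC| ∈ {31}
|AC| ∈ [12, 50]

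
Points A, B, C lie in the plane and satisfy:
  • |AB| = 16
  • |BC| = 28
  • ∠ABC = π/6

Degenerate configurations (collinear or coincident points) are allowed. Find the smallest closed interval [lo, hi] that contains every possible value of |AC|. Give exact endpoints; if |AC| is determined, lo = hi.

|AB| ∈ {16}
|BC| ∈ {28}
|AC| ∈ {4·√(65 - 28·√(3))}

|AC| = 4·√(65 - 28·√(3))  (≈ 16.2493)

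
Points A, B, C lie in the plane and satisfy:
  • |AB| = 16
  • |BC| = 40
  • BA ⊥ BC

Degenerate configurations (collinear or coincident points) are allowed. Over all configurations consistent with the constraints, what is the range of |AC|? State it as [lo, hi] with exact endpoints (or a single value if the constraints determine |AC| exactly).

|AB| ∈ {16}
|BC| ∈ {40}
|AC| ∈ {8·√(29)}

|AC| = 8·√(29)  (≈ 43.0813)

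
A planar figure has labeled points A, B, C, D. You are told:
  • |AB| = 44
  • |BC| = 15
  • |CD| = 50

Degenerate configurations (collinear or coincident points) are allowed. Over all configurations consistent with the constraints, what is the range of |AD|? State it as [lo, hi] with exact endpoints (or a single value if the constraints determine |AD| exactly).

|AD| ∈ [0, 109]  (≈ [0.0000, 109.0000])

|AB| ∈ {44}
|BC| ∈ {15}
|CD| ∈ {50}
|AC| ∈ [29, 59]
|BD| ∈ [35, 65]
|AD| ∈ [0, 109]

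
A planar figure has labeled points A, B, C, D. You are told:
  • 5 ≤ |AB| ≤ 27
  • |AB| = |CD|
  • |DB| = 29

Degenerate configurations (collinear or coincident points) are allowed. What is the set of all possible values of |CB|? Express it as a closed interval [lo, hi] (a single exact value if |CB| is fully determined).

|AB| ∈ [5, 27]
|BD| ∈ {29}
|CD| ∈ [5, 27]
|AD| ∈ [2, 56]
|BC| ∈ [2, 56]
|AC| ∈ [0, 83]

|CB| ∈ [2, 56]  (≈ [2.0000, 56.0000])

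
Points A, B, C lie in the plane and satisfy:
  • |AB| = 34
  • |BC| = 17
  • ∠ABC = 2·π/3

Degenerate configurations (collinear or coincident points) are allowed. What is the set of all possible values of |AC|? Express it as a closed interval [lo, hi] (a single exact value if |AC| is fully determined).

|AC| = 17·√(7)  (≈ 44.9778)

|AB| ∈ {34}
|BC| ∈ {17}
|AC| ∈ {17·√(7)}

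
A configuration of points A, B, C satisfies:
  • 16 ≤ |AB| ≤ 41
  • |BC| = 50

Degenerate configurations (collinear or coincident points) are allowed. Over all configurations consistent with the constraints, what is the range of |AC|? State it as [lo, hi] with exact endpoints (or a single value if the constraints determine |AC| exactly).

|AB| ∈ [16, 41]
|BC| ∈ {50}
|AC| ∈ [9, 91]

|AC| ∈ [9, 91]  (≈ [9.0000, 91.0000])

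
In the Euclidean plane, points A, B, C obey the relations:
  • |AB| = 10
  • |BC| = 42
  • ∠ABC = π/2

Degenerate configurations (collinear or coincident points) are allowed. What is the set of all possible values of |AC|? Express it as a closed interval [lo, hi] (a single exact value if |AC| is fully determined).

|AB| ∈ {10}
|BC| ∈ {42}
|AC| ∈ {2·√(466)}

|AC| = 2·√(466)  (≈ 43.1741)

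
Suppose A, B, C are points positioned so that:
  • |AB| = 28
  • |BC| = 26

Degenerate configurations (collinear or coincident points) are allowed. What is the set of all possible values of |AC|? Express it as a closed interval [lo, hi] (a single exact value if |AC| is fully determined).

|AC| ∈ [2, 54]  (≈ [2.0000, 54.0000])

|AB| ∈ {28}
|BC| ∈ {26}
|AC| ∈ [2, 54]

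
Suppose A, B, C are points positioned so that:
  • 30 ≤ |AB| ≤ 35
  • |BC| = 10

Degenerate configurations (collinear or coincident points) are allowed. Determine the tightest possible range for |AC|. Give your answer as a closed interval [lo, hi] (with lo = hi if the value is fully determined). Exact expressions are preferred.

|AB| ∈ [30, 35]
|BC| ∈ {10}
|AC| ∈ [20, 45]

|AC| ∈ [20, 45]  (≈ [20.0000, 45.0000])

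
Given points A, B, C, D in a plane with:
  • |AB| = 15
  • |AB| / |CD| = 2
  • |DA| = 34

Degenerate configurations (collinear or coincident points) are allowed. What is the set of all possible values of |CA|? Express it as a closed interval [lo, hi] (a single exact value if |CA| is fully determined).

|AB| ∈ {15}
|AD| ∈ {34}
|CD| ∈ {15/2}
|BD| ∈ [19, 49]
|AC| ∈ [53/2, 83/2]
|BC| ∈ [23/2, 113/2]

|CA| ∈ [53/2, 83/2]  (≈ [26.5000, 41.5000])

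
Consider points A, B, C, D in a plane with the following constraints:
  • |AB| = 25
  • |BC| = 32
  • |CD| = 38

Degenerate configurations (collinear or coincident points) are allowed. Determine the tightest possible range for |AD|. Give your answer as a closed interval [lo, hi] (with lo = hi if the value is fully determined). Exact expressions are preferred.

|AB| ∈ {25}
|BC| ∈ {32}
|CD| ∈ {38}
|AC| ∈ [7, 57]
|BD| ∈ [6, 70]
|AD| ∈ [0, 95]

|AD| ∈ [0, 95]  (≈ [0.0000, 95.0000])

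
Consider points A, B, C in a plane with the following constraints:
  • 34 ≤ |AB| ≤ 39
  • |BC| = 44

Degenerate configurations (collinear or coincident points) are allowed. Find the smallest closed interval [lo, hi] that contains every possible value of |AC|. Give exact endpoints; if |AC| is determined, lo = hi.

|AC| ∈ [5, 83]  (≈ [5.0000, 83.0000])

|AB| ∈ [34, 39]
|BC| ∈ {44}
|AC| ∈ [5, 83]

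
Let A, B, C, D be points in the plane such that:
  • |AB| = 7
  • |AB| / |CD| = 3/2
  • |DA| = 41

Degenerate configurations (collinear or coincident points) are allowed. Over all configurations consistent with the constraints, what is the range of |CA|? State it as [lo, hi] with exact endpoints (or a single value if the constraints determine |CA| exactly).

|AB| ∈ {7}
|AD| ∈ {41}
|CD| ∈ {14/3}
|BD| ∈ [34, 48]
|AC| ∈ [109/3, 137/3]
|BC| ∈ [88/3, 158/3]

|CA| ∈ [109/3, 137/3]  (≈ [36.3333, 45.6667])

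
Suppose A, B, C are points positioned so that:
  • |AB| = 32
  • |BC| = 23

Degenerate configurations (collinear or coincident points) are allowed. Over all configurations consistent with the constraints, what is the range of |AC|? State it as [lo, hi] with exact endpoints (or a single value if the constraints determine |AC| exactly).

|AB| ∈ {32}
|BC| ∈ {23}
|AC| ∈ [9, 55]

|AC| ∈ [9, 55]  (≈ [9.0000, 55.0000])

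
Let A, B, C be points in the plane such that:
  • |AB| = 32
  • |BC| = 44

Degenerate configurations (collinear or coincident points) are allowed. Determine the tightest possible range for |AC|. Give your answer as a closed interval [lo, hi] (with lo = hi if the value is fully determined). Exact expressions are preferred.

|AC| ∈ [12, 76]  (≈ [12.0000, 76.0000])

|AB| ∈ {32}
|BC| ∈ {44}
|AC| ∈ [12, 76]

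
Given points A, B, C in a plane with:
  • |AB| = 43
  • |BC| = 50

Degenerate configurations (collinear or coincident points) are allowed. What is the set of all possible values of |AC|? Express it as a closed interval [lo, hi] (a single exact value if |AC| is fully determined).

|AB| ∈ {43}
|BC| ∈ {50}
|AC| ∈ [7, 93]

|AC| ∈ [7, 93]  (≈ [7.0000, 93.0000])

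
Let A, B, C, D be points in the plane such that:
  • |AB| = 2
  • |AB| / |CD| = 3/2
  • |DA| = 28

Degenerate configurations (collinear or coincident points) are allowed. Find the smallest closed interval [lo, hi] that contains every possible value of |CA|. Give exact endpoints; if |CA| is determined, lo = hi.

|AB| ∈ {2}
|AD| ∈ {28}
|CD| ∈ {4/3}
|BD| ∈ [26, 30]
|AC| ∈ [80/3, 88/3]
|BC| ∈ [74/3, 94/3]

|CA| ∈ [80/3, 88/3]  (≈ [26.6667, 29.3333])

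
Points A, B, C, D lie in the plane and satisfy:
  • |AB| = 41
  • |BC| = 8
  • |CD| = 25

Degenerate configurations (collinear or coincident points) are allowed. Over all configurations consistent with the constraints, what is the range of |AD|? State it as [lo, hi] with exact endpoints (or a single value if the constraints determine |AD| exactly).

|AB| ∈ {41}
|BC| ∈ {8}
|CD| ∈ {25}
|AC| ∈ [33, 49]
|BD| ∈ [17, 33]
|AD| ∈ [8, 74]

|AD| ∈ [8, 74]  (≈ [8.0000, 74.0000])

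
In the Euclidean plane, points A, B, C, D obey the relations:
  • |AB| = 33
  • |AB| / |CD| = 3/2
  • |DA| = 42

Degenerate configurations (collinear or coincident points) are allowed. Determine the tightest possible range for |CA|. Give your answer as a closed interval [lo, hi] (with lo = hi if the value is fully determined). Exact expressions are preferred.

|CA| ∈ [20, 64]  (≈ [20.0000, 64.0000])

|AB| ∈ {33}
|AD| ∈ {42}
|CD| ∈ {22}
|BD| ∈ [9, 75]
|AC| ∈ [20, 64]
|BC| ∈ [0, 97]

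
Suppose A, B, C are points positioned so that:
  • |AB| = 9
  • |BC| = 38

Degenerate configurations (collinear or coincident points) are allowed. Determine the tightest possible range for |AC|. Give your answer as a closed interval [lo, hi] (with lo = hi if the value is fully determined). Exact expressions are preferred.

|AB| ∈ {9}
|BC| ∈ {38}
|AC| ∈ [29, 47]

|AC| ∈ [29, 47]  (≈ [29.0000, 47.0000])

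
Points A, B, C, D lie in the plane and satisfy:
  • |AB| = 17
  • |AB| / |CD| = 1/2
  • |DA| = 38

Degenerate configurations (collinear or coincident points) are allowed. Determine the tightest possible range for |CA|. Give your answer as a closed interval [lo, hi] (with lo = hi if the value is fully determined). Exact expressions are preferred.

|CA| ∈ [4, 72]  (≈ [4.0000, 72.0000])

|AB| ∈ {17}
|AD| ∈ {38}
|CD| ∈ {34}
|BD| ∈ [21, 55]
|AC| ∈ [4, 72]
|BC| ∈ [0, 89]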